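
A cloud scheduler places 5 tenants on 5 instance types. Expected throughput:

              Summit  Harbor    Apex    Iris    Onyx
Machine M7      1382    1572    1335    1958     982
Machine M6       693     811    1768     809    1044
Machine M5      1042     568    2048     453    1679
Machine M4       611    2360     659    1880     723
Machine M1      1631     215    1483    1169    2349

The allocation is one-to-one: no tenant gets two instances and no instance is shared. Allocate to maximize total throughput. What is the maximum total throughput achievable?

Treat this as an assignment problem: match each tenant to one instance.
Optimal: Summit→Machine M5 (1042 ops/s), Harbor→Machine M4 (2360 ops/s), Apex→Machine M6 (1768 ops/s), Iris→Machine M7 (1958 ops/s), Onyx→Machine M1 (2349 ops/s) — total 1042+2360+1768+1958+2349 = 9477 ops/s.
Column-greedy (each instance in turn goes to its best remaining tenant) gives 9396 ops/s, worse by 81.
Next-best assignment: Summit→Machine M6, Harbor→Machine M4, Apex→Machine M5, Iris→Machine M7, Onyx→Machine M1 = 9408 ops/s.
Swapping Summit↔Apex (Summit→Machine M6 693 ops/s, Apex→Machine M5 2048 ops/s) loses 69.

Maximum total: 9477 ops/s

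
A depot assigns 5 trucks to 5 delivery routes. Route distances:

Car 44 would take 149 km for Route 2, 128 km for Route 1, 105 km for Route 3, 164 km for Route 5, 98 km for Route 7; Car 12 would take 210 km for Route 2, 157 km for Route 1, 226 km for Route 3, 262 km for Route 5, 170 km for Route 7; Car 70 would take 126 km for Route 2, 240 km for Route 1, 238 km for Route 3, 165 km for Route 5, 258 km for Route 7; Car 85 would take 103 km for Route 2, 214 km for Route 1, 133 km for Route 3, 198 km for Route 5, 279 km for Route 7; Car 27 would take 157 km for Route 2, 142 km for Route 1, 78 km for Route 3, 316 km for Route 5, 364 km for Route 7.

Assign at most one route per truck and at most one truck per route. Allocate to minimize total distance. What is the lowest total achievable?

Optimal: Car 44→Route 7 (98 km), Car 12→Route 1 (157 km), Car 70→Route 5 (165 km), Car 85→Route 2 (103 km), Car 27→Route 3 (78 km) — total 98+157+165+103+78 = 601 km.
Column-greedy (each route in turn goes to its cheapest remaining truck) gives 644 km, worse by 43.

Min total: 601 km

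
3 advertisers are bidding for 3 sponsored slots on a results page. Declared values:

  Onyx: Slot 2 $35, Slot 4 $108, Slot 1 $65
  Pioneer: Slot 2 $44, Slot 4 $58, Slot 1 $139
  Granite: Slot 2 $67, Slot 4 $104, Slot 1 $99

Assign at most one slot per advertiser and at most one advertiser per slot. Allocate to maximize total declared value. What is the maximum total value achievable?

Optimal: Onyx→Slot 4 ($108), Pioneer→Slot 1 ($139), Granite→Slot 2 ($67) — total 108+139+67 = $314.
Next-best assignment: Onyx→Slot 2, Pioneer→Slot 1, Granite→Slot 4 = $278.
Checked against all permutations: $314 is optimal.

Maximum total: $314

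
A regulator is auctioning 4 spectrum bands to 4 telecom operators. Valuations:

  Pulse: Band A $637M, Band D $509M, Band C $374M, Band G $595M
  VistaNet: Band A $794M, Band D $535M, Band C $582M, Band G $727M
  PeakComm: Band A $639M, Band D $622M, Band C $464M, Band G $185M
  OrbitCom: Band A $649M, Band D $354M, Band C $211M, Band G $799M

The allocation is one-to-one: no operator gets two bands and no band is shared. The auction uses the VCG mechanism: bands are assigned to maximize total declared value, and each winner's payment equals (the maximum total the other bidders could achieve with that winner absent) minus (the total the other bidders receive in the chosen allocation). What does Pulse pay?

Efficient allocation: Pulse→Band A ($637M), VistaNet→Band C ($582M), PeakComm→Band D ($622M), OrbitCom→Band G ($799M); total welfare W = $2640M.
Pulse receives Band A at value $637M, so the others get W − 637 = $2003M.
Without Pulse: best allocation of the remaining 3 bidders over all 4 bands is VistaNet→Band A ($794M), PeakComm→Band D ($622M), OrbitCom→Band G ($799M), total $2215M.
VCG payment = (others' best without Pulse) − (others' welfare with Pulse) = 2215 − 2003 = $212M.

Pulse pays $212M.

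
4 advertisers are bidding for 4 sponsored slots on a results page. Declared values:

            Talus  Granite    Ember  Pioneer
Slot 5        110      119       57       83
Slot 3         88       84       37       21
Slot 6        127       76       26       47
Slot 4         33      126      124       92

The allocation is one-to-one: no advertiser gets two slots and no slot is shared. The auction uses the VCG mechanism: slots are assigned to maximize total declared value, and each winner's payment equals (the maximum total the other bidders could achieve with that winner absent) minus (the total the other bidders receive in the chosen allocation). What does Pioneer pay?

Efficient allocation: Talus→Slot 6 ($127), Granite→Slot 3 ($84), Ember→Slot 4 ($124), Pioneer→Slot 5 ($83); total welfare W = $418.
Pioneer receives Slot 5 at value $83, so the others get W − 83 = $335.
Without Pioneer: best allocation of the remaining 3 bidders over all 4 slots is Talus→Slot 6 ($127), Granite→Slot 5 ($119), Ember→Slot 4 ($124), total $370.
VCG payment = (others' best without Pioneer) − (others' welfare with Pioneer) = 370 − 335 = $35.

Pioneer pays $35.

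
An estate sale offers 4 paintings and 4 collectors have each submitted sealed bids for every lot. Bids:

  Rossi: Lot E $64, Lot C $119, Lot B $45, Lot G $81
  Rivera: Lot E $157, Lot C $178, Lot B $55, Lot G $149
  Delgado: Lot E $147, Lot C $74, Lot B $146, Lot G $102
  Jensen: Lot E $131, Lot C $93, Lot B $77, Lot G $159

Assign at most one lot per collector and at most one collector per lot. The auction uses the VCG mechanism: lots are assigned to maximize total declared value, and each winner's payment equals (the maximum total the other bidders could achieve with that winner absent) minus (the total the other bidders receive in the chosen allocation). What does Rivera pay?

Efficient allocation: Rossi→Lot C ($119), Rivera→Lot E ($157), Delgado→Lot B ($146), Jensen→Lot G ($159); total welfare W = $581.
Rivera receives Lot E at value $157, so the others get W − 157 = $424.
Without Rivera: best allocation of the remaining 3 bidders over all 4 lots is Rossi→Lot C ($119), Delgado→Lot E ($147), Jensen→Lot G ($159), total $425.
VCG payment = (others' best without Rivera) − (others' welfare with Rivera) = 425 − 424 = $1.

Rivera pays $1.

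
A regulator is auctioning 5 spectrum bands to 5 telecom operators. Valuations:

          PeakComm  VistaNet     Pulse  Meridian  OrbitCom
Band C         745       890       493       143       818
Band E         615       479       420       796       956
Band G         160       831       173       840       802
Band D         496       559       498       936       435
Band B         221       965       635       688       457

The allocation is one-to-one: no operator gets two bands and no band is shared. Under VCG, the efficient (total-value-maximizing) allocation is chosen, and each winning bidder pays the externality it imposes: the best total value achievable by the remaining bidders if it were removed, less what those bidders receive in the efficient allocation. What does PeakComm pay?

PeakComm pays $59M.

Efficient allocation: PeakComm→Band C ($745M), VistaNet→Band G ($831M), Pulse→Band B ($635M), Meridian→Band D ($936M), OrbitCom→Band E ($956M); total welfare W = $4103M.
PeakComm receives Band C at value $745M, so the others get W − 745 = $3358M.
Without PeakComm: best allocation of the remaining 4 bidders over all 5 bands is VistaNet→Band C ($890M), Pulse→Band B ($635M), Meridian→Band D ($936M), OrbitCom→Band E ($956M), total $3417M.
VCG payment = (others' best without PeakComm) − (others' welfare with PeakComm) = 3417 − 3358 = $59M.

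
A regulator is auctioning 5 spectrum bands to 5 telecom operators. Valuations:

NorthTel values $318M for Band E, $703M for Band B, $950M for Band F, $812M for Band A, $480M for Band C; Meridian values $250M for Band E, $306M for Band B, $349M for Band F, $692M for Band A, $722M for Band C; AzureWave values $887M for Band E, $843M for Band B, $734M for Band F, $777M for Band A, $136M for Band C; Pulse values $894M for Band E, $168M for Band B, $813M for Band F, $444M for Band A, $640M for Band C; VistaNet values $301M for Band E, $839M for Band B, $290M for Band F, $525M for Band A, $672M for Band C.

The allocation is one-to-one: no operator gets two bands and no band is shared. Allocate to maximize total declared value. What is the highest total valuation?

Maximum total: $4182M

Optimal: NorthTel→Band F ($950M), Meridian→Band C ($722M), AzureWave→Band A ($777M), Pulse→Band E ($894M), VistaNet→Band B ($839M) — total 950+722+777+894+839 = $4182M.
Max-entry greedy (repeatedly take the single best remaining cell) gives $3934M, worse by 248.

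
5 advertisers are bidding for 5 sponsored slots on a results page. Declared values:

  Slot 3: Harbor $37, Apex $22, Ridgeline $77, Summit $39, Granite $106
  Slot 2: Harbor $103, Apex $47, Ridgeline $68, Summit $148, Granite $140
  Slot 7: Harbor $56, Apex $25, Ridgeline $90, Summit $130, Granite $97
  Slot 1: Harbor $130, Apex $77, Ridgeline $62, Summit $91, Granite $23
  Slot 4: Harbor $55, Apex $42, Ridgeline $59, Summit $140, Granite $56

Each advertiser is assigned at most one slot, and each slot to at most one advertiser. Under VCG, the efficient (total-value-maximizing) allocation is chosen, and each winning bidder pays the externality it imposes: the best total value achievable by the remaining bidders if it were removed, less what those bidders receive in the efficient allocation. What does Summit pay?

Efficient allocation: Harbor→Slot 1 ($130), Apex→Slot 3 ($22), Ridgeline→Slot 7 ($90), Summit→Slot 4 ($140), Granite→Slot 2 ($140); total welfare W = $522.
Summit receives Slot 4 at value $140, so the others get W − 140 = $382.
Without Summit: best allocation of the remaining 4 bidders over all 5 slots is Harbor→Slot 1 ($130), Apex→Slot 4 ($42), Ridgeline→Slot 7 ($90), Granite→Slot 2 ($140), total $402.
VCG payment = (others' best without Summit) − (others' welfare with Summit) = 402 − 382 = $20.

Summit pays $20.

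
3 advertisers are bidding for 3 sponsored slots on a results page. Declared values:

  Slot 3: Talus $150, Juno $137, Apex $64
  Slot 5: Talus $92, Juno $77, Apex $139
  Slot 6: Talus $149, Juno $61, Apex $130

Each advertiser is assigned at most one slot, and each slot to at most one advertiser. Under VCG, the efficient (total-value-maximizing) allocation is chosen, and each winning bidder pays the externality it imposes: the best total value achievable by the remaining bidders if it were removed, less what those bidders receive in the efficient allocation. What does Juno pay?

Juno pays $1.

Efficient allocation: Talus→Slot 6 ($149), Juno→Slot 3 ($137), Apex→Slot 5 ($139); total welfare W = $425.
Juno receives Slot 3 at value $137, so the others get W − 137 = $288.
Without Juno: best allocation of the remaining 2 bidders over all 3 slots is Talus→Slot 3 ($150), Apex→Slot 5 ($139), total $289.
VCG payment = (others' best without Juno) − (others' welfare with Juno) = 289 − 288 = $1.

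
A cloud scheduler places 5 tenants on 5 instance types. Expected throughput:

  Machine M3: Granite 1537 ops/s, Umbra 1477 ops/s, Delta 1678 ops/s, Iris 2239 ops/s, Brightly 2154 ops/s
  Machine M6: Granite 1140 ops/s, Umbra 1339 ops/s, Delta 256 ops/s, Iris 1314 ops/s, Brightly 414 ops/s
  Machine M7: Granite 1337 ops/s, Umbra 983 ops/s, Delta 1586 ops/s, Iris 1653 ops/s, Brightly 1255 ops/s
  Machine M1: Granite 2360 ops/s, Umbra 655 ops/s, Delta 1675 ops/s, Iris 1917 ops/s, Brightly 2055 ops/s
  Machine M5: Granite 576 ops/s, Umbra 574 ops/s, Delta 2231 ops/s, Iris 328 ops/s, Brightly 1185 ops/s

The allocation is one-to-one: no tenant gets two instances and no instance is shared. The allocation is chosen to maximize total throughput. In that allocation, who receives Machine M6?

Umbra receives Machine M6.

Optimal: Granite→Machine M1 (2360 ops/s), Umbra→Machine M6 (1339 ops/s), Delta→Machine M5 (2231 ops/s), Iris→Machine M7 (1653 ops/s), Brightly→Machine M3 (2154 ops/s) — total 2360+1339+2231+1653+2154 = 9737 ops/s.
Max-entry greedy (repeatedly take the single best remaining cell) gives 9424 ops/s, worse by 313.
Next-best assignment: Granite→Machine M1, Umbra→Machine M6, Delta→Machine M5, Iris→Machine M3, Brightly→Machine M7 = 9424 ops/s.
Umbra's own top instance is Machine M3 (1477 ops/s), but forcing Umbra→Machine M3 and reassigning the rest optimally gives only 8637 ops/s — worse by 1100.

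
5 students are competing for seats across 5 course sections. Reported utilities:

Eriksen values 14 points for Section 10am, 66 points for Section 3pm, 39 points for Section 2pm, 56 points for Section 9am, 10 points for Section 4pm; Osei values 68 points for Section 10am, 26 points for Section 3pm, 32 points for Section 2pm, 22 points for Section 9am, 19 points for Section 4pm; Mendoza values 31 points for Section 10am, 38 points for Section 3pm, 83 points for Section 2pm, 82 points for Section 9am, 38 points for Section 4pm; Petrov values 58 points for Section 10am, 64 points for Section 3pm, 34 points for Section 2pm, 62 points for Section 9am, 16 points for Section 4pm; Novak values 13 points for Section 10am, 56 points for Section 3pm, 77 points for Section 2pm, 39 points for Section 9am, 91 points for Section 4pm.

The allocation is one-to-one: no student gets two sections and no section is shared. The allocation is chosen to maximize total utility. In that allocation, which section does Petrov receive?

Optimal: Eriksen→Section 3pm (66 points), Osei→Section 10am (68 points), Mendoza→Section 2pm (83 points), Petrov→Section 9am (62 points), Novak→Section 4pm (91 points) — total 66+68+83+62+91 = 370 points.
Next-best assignment: Eriksen→Section 9am, Osei→Section 10am, Mendoza→Section 2pm, Petrov→Section 3pm, Novak→Section 4pm = 362 points.
Petrov's own top section is Section 3pm (64 points), but forcing Petrov→Section 3pm and reassigning the rest optimally gives only 362 points — worse by 8.

Petrov receives Section 9am.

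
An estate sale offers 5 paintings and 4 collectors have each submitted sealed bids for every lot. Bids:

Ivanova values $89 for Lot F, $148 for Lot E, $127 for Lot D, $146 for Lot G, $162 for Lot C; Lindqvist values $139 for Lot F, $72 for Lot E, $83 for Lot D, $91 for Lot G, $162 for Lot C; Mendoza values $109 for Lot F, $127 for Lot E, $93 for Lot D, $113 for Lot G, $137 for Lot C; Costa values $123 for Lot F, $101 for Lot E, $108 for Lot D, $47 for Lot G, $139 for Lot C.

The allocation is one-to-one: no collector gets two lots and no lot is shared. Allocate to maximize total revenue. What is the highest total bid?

Maximum total: $558

This is the linear assignment problem.
Optimal: Ivanova→Lot G ($146), Lindqvist→Lot C ($162), Mendoza→Lot E ($127), Costa→Lot F ($123) — total 146+162+127+123 = $558.
Row-greedy (each collector in turn takes its best remaining lot) gives $536, worse by 22.
Next-best assignment: Ivanova→Lot G, Lindqvist→Lot F, Mendoza→Lot E, Costa→Lot C = $551.
Swapping Mendoza↔Costa (Mendoza→Lot F $109, Costa→Lot E $101) loses 40.
Checked against all permutations: $558 is optimal.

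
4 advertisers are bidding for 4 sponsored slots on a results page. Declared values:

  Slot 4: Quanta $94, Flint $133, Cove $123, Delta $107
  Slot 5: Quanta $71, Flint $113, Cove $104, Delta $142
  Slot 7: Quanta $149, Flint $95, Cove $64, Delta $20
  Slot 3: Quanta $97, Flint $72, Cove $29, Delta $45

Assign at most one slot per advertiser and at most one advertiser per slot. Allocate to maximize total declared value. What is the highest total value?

Optimal: Quanta→Slot 7 ($149), Flint→Slot 3 ($72), Cove→Slot 4 ($123), Delta→Slot 5 ($142) — total 149+72+123+142 = $486.
Max-entry greedy (repeatedly take the single best remaining cell) gives $453, worse by 33.

Max total: $486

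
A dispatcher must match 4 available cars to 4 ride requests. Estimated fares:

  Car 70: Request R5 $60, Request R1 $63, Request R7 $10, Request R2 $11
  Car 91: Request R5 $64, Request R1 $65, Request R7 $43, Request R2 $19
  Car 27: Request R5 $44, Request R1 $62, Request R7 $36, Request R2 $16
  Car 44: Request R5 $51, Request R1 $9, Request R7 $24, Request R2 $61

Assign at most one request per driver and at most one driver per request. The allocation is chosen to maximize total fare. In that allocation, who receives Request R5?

Optimal: Car 70→Request R5 ($60), Car 91→Request R7 ($43), Car 27→Request R1 ($62), Car 44→Request R2 ($61) — total 60+43+62+61 = $226.
Row-greedy (each driver in turn takes its best remaining request) gives $224, worse by 2.
Car 70's own top request is Request R1 ($63), but forcing Car 70→Request R1 and reassigning the rest optimally gives only $224 — worse by 2.

Car 70 receives Request R5.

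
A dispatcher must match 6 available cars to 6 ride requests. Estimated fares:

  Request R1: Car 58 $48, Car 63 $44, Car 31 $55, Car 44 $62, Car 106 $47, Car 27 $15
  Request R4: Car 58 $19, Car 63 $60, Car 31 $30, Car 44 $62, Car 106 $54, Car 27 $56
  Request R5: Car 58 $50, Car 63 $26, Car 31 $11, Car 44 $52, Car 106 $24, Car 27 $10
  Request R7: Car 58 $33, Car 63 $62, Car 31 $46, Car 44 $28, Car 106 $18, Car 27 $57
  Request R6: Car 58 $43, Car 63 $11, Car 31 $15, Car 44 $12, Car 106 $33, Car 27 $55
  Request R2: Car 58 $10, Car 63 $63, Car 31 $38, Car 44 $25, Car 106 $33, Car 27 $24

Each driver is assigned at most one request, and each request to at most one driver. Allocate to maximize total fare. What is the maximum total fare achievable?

Optimal: Car 58→Request R5 ($50), Car 63→Request R2 ($63), Car 31→Request R7 ($46), Car 44→Request R1 ($62), Car 106→Request R4 ($54), Car 27→Request R6 ($55) — total 50+63+46+62+54+55 = $330.
Column-greedy (each request in turn goes to its best remaining driver) gives $300, worse by 30.
Next-best assignment: Car 58→Request R6, Car 63→Request R2, Car 31→Request R1, Car 44→Request R5, Car 106→Request R4, Car 27→Request R7 = $324.

Maximum total: $330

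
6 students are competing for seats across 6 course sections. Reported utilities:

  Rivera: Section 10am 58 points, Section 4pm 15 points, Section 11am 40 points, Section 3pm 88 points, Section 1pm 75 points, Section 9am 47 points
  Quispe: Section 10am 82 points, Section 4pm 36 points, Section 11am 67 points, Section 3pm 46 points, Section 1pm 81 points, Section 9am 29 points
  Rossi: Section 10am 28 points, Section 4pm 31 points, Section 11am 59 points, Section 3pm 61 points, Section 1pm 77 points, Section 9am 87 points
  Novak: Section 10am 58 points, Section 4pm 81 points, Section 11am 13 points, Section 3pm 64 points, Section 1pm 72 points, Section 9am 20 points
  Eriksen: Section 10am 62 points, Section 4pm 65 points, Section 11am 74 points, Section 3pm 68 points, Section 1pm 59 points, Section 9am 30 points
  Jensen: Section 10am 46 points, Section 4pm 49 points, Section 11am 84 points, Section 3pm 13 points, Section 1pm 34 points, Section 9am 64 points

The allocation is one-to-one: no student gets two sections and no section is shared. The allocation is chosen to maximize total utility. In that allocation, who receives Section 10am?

Eriksen receives Section 10am.

Optimal: Rivera→Section 3pm (88 points), Quispe→Section 1pm (81 points), Rossi→Section 9am (87 points), Novak→Section 4pm (81 points), Eriksen→Section 10am (62 points), Jensen→Section 11am (84 points) — total 88+81+87+81+62+84 = 483 points.
Max-entry greedy (repeatedly take the single best remaining cell) gives 481 points, worse by 2.
Next-best assignment: Rivera→Section 3pm, Quispe→Section 10am, Rossi→Section 9am, Novak→Section 4pm, Eriksen→Section 1pm, Jensen→Section 11am = 481 points.
No other one-to-one assignment exceeds 483 points.
Eriksen's own top section is Section 11am (74 points), but forcing Eriksen→Section 11am and reassigning the rest optimally gives only 466 points — worse by 17.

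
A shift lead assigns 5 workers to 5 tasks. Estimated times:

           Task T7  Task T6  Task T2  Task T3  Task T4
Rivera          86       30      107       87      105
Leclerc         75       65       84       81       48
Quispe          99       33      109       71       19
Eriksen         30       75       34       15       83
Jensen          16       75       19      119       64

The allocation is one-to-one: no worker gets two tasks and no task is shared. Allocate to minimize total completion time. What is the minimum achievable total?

Min total: 158 min

Optimal: Rivera→Task T6 (30 min), Leclerc→Task T7 (75 min), Quispe→Task T4 (19 min), Eriksen→Task T3 (15 min), Jensen→Task T2 (19 min) — total 30+75+19+15+19 = 158 min.
Min-entry greedy (repeatedly take the single cheapest remaining cell) gives 164 min, worse by 6.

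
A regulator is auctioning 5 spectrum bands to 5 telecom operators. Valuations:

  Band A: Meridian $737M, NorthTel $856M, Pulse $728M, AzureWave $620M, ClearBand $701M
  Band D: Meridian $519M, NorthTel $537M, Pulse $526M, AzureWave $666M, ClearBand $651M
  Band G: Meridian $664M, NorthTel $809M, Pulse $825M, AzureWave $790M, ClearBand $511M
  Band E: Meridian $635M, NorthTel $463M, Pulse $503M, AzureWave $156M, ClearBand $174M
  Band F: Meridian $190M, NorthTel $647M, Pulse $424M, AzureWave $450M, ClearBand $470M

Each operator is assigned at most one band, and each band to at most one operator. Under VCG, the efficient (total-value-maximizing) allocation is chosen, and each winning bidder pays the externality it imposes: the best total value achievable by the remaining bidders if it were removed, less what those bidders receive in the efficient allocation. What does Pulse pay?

Pulse pays $283M.

Efficient allocation: Meridian→Band E ($635M), NorthTel→Band F ($647M), Pulse→Band G ($825M), AzureWave→Band D ($666M), ClearBand→Band A ($701M); total welfare W = $3474M.
Pulse receives Band G at value $825M, so the others get W − 825 = $2649M.
Without Pulse: best allocation of the remaining 4 bidders over all 5 bands is Meridian→Band E ($635M), NorthTel→Band A ($856M), AzureWave→Band G ($790M), ClearBand→Band D ($651M), total $2932M.
VCG payment = (others' best without Pulse) − (others' welfare with Pulse) = 2932 − 2649 = $283M.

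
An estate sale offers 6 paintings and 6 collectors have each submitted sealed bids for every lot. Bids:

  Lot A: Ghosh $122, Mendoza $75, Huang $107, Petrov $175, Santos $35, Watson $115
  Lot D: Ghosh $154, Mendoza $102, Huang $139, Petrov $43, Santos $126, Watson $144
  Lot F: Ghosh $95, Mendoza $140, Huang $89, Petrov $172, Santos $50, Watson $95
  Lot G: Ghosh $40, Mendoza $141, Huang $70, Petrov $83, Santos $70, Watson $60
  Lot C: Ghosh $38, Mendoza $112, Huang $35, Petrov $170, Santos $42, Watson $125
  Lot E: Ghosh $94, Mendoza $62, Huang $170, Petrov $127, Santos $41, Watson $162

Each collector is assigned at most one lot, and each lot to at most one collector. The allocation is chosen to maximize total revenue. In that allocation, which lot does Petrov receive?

Optimal: Ghosh→Lot A ($122), Mendoza→Lot G ($141), Huang→Lot E ($170), Petrov→Lot F ($172), Santos→Lot D ($126), Watson→Lot C ($125) — total 122+141+170+172+126+125 = $856.
Column-greedy (each lot in turn goes to its best remaining collector) gives $705, worse by 151.
No other one-to-one assignment exceeds $856.
Petrov's own top lot is Lot A ($175), but forcing Petrov→Lot A and reassigning the rest optimally gives only $834 — worse by 22.

Petrov receives Lot F.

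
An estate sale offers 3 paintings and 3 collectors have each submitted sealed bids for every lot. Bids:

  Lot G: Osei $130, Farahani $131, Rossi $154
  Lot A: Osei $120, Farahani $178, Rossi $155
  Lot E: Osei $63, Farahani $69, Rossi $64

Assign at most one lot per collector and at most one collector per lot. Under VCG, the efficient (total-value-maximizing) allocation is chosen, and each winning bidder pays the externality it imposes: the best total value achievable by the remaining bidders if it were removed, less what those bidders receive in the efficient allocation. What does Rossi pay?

Rossi pays $67.

Efficient allocation: Osei→Lot E ($63), Farahani→Lot A ($178), Rossi→Lot G ($154); total welfare W = $395.
Rossi receives Lot G at value $154, so the others get W − 154 = $241.
Without Rossi: best allocation of the remaining 2 bidders over all 3 lots is Osei→Lot G ($130), Farahani→Lot A ($178), total $308.
VCG payment = (others' best without Rossi) − (others' welfare with Rossi) = 308 − 241 = $67.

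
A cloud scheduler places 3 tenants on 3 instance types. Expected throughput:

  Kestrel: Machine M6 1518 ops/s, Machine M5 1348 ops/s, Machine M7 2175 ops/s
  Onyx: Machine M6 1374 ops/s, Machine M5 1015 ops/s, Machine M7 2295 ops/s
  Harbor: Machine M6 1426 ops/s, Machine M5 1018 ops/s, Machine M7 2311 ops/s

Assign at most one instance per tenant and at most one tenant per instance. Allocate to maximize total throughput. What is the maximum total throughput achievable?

Optimal: Kestrel→Machine M5 (1348 ops/s), Onyx→Machine M7 (2295 ops/s), Harbor→Machine M6 (1426 ops/s) — total 1348+2295+1426 = 5069 ops/s.
Max-entry greedy (repeatedly take the single best remaining cell) gives 4844 ops/s, worse by 225.
Next-best assignment: Kestrel→Machine M5, Onyx→Machine M6, Harbor→Machine M7 = 5033 ops/s.
Swapping Kestrel↔Harbor (Kestrel→Machine M6 1518 ops/s, Harbor→Machine M5 1018 ops/s) loses 238.
Every other assignment is strictly worse.

Max total: 5069 ops/s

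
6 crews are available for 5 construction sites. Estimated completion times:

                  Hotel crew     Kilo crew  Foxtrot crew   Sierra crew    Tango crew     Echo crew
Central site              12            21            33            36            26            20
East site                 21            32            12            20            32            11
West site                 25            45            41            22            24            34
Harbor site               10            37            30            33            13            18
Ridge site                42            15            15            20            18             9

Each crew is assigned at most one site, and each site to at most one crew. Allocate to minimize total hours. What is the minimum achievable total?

This is the linear assignment problem.
Optimal: Hotel crew→Central site (12 hours), Foxtrot crew→East site (12 hours), Sierra crew→West site (22 hours), Tango crew→Harbor site (13 hours), Echo crew→Ridge site (9 hours) — total 12+12+22+13+9 = 68 hours.
Column-greedy (each site in turn goes to its cheapest remaining crew) gives 73 hours, worse by 5.

Min total: 68 hours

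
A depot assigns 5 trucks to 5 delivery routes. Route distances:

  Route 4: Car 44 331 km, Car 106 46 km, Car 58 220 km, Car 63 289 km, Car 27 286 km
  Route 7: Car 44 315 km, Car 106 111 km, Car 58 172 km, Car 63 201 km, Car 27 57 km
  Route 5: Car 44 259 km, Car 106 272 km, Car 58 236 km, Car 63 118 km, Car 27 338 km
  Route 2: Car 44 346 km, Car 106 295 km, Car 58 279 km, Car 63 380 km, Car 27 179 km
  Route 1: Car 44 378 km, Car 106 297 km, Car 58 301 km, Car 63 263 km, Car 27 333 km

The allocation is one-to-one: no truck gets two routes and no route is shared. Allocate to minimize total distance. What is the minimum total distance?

Minimum total: 868 km

This is a one-to-one assignment (minimum-cost bipartite matching).
Optimal: Car 44→Route 2 (346 km), Car 106→Route 4 (46 km), Car 58→Route 1 (301 km), Car 63→Route 5 (118 km), Car 27→Route 7 (57 km) — total 346+46+301+118+57 = 868 km.
Column-greedy (each route in turn goes to its cheapest remaining truck) gives 878 km, worse by 10.
Next-best assignment: Car 44→Route 1, Car 106→Route 4, Car 58→Route 2, Car 63→Route 5, Car 27→Route 7 = 878 km.
Swapping Car 44↔Car 63 (Car 44→Route 5 259 km, Car 63→Route 2 380 km) adds 175.
Checked against all permutations: 868 km is optimal.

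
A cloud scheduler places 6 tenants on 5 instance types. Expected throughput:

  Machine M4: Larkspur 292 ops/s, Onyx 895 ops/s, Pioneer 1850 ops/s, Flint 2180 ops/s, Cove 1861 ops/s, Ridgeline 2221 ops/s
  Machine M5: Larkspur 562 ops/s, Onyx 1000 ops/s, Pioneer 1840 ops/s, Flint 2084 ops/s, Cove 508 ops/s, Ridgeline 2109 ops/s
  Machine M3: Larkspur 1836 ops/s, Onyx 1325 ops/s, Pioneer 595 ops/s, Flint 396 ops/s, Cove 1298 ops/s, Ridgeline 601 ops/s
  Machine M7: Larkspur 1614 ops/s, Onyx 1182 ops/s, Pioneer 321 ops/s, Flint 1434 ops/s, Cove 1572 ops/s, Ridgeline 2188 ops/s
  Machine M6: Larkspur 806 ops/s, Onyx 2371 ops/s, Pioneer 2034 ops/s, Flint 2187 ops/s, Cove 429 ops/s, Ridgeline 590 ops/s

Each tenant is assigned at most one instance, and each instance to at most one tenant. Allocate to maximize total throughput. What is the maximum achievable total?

Max total: 10415 ops/s

This is a one-to-one assignment (maximum-weight bipartite matching).
Optimal: Flint→Machine M4 (2180 ops/s), Pioneer→Machine M5 (1840 ops/s), Larkspur→Machine M3 (1836 ops/s), Ridgeline→Machine M7 (2188 ops/s), Onyx→Machine M6 (2371 ops/s) — total 2180+1840+1836+2188+2371 = 10415 ops/s.
Max-entry greedy (repeatedly take the single best remaining cell) gives 10084 ops/s, worse by 331.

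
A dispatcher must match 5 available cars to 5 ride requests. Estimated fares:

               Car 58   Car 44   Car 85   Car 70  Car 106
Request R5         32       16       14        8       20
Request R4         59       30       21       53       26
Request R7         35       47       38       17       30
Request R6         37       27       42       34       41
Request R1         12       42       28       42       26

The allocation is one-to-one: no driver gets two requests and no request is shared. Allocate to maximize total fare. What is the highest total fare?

Maximum total: $210

Optimal: Car 58→Request R4 ($59), Car 44→Request R7 ($47), Car 85→Request R6 ($42), Car 70→Request R1 ($42), Car 106→Request R5 ($20) — total 59+47+42+42+20 = $210.
Column-greedy (each request in turn goes to its best remaining driver) gives $200, worse by 10.
Swapping Car 44↔Car 70 (Car 44→Request R1 $42, Car 70→Request R7 $17) loses 30.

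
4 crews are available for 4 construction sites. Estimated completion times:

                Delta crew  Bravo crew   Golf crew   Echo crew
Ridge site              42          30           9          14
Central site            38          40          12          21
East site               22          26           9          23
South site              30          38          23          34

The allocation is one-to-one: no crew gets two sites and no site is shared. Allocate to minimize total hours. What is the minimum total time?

Optimal: Delta crew→South site (30 hours), Bravo crew→East site (26 hours), Golf crew→Central site (12 hours), Echo crew→Ridge site (14 hours) — total 30+26+12+14 = 82 hours.
Min-entry greedy (repeatedly take the single cheapest remaining cell) gives 90 hours, worse by 8.
Swapping Delta crew↔Bravo crew (Delta crew→East site 22 hours, Bravo crew→South site 38 hours) adds 4.
Checked against all permutations: 82 hours is optimal.

Min total: 82 hours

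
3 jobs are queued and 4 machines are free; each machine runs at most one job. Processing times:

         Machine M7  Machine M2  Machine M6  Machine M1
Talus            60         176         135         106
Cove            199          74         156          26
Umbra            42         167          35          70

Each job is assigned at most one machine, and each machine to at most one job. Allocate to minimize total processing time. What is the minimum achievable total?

Min total: 121 min

This is the linear assignment problem.
Optimal: Talus→Machine M7 (60 min), Cove→Machine M1 (26 min), Umbra→Machine M6 (35 min) — total 60+26+35 = 121 min.
Column-greedy (each machine in turn goes to its cheapest remaining job) gives 251 min, worse by 130.
Checked against all permutations: 121 min is optimal.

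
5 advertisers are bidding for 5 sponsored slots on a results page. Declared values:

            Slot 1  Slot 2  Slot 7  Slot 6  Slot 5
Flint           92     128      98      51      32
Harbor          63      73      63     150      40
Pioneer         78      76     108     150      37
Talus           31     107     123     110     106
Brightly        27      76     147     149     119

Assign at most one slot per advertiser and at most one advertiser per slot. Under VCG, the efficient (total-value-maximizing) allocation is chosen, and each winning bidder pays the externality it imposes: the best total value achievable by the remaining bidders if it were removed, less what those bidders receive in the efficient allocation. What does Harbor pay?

Harbor pays $72.

Efficient allocation: Flint→Slot 2 ($128), Harbor→Slot 6 ($150), Pioneer→Slot 1 ($78), Talus→Slot 5 ($106), Brightly→Slot 7 ($147); total welfare W = $609.
Harbor receives Slot 6 at value $150, so the others get W − 150 = $459.
Without Harbor: best allocation of the remaining 4 bidders over all 5 slots is Flint→Slot 2 ($128), Pioneer→Slot 6 ($150), Talus→Slot 5 ($106), Brightly→Slot 7 ($147), total $531.
VCG payment = (others' best without Harbor) − (others' welfare with Harbor) = 531 − 459 = $72.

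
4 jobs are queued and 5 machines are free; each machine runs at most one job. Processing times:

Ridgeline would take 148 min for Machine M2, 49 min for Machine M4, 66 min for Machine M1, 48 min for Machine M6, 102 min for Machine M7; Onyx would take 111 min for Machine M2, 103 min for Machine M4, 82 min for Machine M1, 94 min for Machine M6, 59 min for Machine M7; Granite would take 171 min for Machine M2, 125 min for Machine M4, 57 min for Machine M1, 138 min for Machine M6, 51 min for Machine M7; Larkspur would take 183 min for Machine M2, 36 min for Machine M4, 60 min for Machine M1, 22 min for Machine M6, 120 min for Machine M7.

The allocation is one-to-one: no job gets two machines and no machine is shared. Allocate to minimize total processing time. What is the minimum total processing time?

Min total: 187 min

Optimal: Ridgeline→Machine M4 (49 min), Onyx→Machine M7 (59 min), Granite→Machine M1 (57 min), Larkspur→Machine M6 (22 min) — total 49+59+57+22 = 187 min.
Column-greedy (each machine in turn goes to its cheapest remaining job) gives 252 min, worse by 65.
Every other assignment is strictly worse.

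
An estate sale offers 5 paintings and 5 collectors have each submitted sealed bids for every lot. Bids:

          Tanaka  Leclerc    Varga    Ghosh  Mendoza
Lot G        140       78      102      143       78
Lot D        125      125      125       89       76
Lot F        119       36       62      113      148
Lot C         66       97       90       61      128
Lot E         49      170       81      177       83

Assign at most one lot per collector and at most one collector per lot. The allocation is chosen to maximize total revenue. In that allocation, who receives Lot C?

Treat this as an assignment problem: match each collector to one lot.
Optimal: Tanaka→Lot G ($140), Leclerc→Lot C ($97), Varga→Lot D ($125), Ghosh→Lot E ($177), Mendoza→Lot F ($148) — total 140+97+125+177+148 = $687.
Next-best assignment: Tanaka→Lot F, Leclerc→Lot E, Varga→Lot D, Ghosh→Lot G, Mendoza→Lot C = $685.
Swapping Tanaka↔Varga (Tanaka→Lot D $125, Varga→Lot G $102) loses 38.
Leclerc's own top lot is Lot E ($170), but forcing Leclerc→Lot E and reassigning the rest optimally gives only $685 — worse by 2.

Leclerc receives Lot C.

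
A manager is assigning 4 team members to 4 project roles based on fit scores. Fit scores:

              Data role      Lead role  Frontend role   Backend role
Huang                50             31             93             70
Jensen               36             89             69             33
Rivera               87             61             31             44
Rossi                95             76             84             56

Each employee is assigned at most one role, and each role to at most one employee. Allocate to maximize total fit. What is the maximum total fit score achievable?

Maximum total: 330 pts

Treat this as an assignment problem: match each employee to one role.
Optimal: Huang→Backend role (70 pts), Jensen→Lead role (89 pts), Rivera→Data role (87 pts), Rossi→Frontend role (84 pts) — total 70+89+87+84 = 330 pts.
Max-entry greedy (repeatedly take the single best remaining cell) gives 321 pts, worse by 9.
Next-best assignment: Huang→Frontend role, Jensen→Lead role, Rivera→Data role, Rossi→Backend role = 325 pts.
Every other assignment is strictly worse.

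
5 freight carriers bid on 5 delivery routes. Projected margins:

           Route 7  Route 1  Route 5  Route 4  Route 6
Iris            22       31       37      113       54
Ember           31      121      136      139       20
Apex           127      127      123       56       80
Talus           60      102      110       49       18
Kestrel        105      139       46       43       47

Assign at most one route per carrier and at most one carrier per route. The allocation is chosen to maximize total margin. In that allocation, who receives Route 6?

This is a one-to-one assignment (maximum-weight bipartite matching).
Optimal: Iris→Route 6 ($54k), Ember→Route 4 ($139k), Apex→Route 7 ($127k), Talus→Route 5 ($110k), Kestrel→Route 1 ($139k) — total 54+139+127+110+139 = $569k.
Row-greedy (each carrier in turn takes its best remaining route) gives $525k, worse by 44.
Iris's own top route is Route 4 ($113k), but forcing Iris→Route 4 and reassigning the rest optimally gives only $536k — worse by 33.

Iris receives Route 6.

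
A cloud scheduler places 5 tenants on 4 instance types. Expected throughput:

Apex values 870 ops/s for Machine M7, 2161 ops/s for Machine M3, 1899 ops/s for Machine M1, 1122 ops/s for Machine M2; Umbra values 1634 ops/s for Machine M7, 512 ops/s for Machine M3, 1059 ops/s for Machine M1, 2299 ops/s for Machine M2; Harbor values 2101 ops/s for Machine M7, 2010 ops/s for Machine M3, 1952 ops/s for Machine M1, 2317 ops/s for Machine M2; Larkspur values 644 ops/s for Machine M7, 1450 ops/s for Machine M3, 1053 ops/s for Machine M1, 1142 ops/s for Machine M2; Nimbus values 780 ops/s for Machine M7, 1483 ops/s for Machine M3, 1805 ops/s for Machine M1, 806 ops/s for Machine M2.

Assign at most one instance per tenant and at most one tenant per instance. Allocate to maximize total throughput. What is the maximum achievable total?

Optimal: Harbor→Machine M7 (2101 ops/s), Apex→Machine M3 (2161 ops/s), Nimbus→Machine M1 (1805 ops/s), Umbra→Machine M2 (2299 ops/s) — total 2101+2161+1805+2299 = 8366 ops/s.
Max-entry greedy (repeatedly take the single best remaining cell) gives 7917 ops/s, worse by 449.
Next-best assignment: Umbra→Machine M7, Apex→Machine M3, Nimbus→Machine M1, Harbor→Machine M2 = 7917 ops/s.
Swapping Nimbus↔Apex (Nimbus→Machine M3 1483 ops/s, Apex→Machine M1 1899 ops/s) loses 584.

Max total: 8366 ops/s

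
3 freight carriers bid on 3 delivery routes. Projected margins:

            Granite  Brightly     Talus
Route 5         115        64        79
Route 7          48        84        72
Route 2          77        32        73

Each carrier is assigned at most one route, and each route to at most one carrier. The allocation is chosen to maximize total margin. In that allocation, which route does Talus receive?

Optimal: Granite→Route 5 ($115k), Brightly→Route 7 ($84k), Talus→Route 2 ($73k) — total 115+84+73 = $272k.
Talus's own top route is Route 5 ($79k), but forcing Talus→Route 5 and reassigning the rest optimally gives only $240k — worse by 32.

Talus receives Route 2.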